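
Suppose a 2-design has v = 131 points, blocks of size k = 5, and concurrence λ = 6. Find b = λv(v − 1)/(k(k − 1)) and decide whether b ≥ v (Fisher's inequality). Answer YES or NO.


b = λv(v − 1)/(k(k − 1)) = 6·131·130/(5·4) = 102180/20 = 5109.
Compare with v = 131: b ≥ v, so Fisher's inequality holds.

YES


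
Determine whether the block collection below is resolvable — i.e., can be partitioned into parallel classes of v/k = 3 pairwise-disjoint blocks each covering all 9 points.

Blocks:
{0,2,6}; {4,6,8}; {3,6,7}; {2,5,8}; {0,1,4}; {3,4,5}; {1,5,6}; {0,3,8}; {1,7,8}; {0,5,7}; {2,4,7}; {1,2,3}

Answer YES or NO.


v = 9, block size k = 3, number of blocks = 12.
For resolvability, blocks must partition into parallel classes of size v/k = 3.
Total blocks must therefore be a multiple of 3: 12 = 3·4 + 0 ⇒ divisible ✓.
Greedy packing gives 4 candidate class(es). Each should be a full parallel class (size 3, covers all 9 points).
  Class 1 (3 blocks): {0,2,6}; {3,4,5}; {1,7,8}. Points covered: [0, 1, 2, 3, 4, 5, 6, 7, 8].
  Class 2 (3 blocks): {4,6,8}; {0,5,7}; {1,2,3}. Points covered: [0, 1, 2, 3, 4, 5, 6, 7, 8].
  Class 3 (3 blocks): {3,6,7}; {2,5,8}; {0,1,4}. Points covered: [0, 1, 2, 3, 4, 5, 6, 7, 8].
  Class 4 (3 blocks): {1,5,6}; {0,3,8}; {2,4,7}. Points covered: [0, 1, 2, 3, 4, 5, 6, 7, 8].
All classes full (size 3)? YES. All classes cover every point? YES.
Resolvable? YES.

YES


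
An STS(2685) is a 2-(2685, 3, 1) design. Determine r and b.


An STS(v) is a 2-(v, 3, 1) BIBD: block size k = 3, λ = 1.
Replication: r(k − 1) = λ(v − 1) ⇒ r·2 = 2685 − 1 = 2684 ⇒ r = 1342.
Block count: bk = vr ⇒ b·3 = 2685·1342 = 3603270 ⇒ b = 1201090.
(Check via b = v(v − 1)/6 = 2685·2684/6 = 7206540/6 = 1201090.)

r = 1342, b = 1201090.


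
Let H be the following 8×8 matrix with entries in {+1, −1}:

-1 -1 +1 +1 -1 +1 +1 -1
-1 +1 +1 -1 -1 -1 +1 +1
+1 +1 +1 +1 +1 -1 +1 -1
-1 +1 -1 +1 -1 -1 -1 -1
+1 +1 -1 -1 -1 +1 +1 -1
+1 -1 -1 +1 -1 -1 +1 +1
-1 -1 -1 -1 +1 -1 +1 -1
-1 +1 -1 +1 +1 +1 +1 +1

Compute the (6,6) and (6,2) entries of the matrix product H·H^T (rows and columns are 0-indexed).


Row 2 of H: [1, 1, 1, 1, 1, -1, 1, -1].
Row 6 of H: [-1, -1, -1, -1, 1, -1, 1, -1].
(H·H^T)[6][6] = Σ_j H[6][j]·H[6][j] = (-1)² + (-1)² + (-1)² + (-1)² + (1)² + (-1)² + (1)² + (-1)² = 1 + 1 + 1 + 1 + 1 + 1 + 1 + 1 = 8.
(H·H^T)[6][2] = Σ_j H[6][j]·H[2][j] = (-1)·(1) + (-1)·(1) + (-1)·(1) + (-1)·(1) + (1)·(1) + (-1)·(-1) + (1)·(1) + (-1)·(-1) = -1 + -1 + -1 + -1 + 1 + 1 + 1 + 1 = 0.
So rows 6 and 2 are orthogonal; the diagonal entry equals n = 8.

(6,6) entry = 8; (6,2) entry = 0.


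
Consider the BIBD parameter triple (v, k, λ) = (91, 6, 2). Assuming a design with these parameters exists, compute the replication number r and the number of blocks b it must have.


Any 2-(v, k, λ) BIBD satisfies two necessary conditions:
  (i)  Each point sits in r blocks, and counting incidences through any fixed point gives r(k − 1) = λ(v − 1), so r = λ(v − 1)/(k − 1).
  (ii) Total incidences bk = vr, so b = vr/k.
Step 1: r = λ(v − 1)/(k − 1) = 2·(91 − 1)/(6 − 1) = 2·90/5 = 180/5 = 36.
Step 2: b = vr/k = 91·36/6 = 3276/6 = 546.
Check integrality: r = 36 ∈ Z ✓, b = 546 ∈ Z ✓.
(These identities are necessary conditions: they determine r and b for any design with these parameters, but do not by themselves prove that one exists.)

r = 36, b = 546.


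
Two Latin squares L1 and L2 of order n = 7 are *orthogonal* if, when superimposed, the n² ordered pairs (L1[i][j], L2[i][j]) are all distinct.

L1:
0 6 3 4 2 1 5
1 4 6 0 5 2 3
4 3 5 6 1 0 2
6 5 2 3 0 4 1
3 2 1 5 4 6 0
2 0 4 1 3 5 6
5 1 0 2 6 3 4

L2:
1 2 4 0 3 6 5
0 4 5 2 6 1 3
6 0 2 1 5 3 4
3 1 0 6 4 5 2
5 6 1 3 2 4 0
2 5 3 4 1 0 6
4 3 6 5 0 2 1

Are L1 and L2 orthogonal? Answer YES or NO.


Form the n² = 49 superimposed pairs (L1[i][j], L2[i][j]), row by row (rows and columns indexed from 0):
row 0: (0,1) (6,2) (3,4) (4,0) (2,3) (1,6) (5,5)
row 1: (1,0) (4,4) (6,5) (0,2) (5,6) (2,1) (3,3)
row 2: (4,6) (3,0) (5,2) (6,1) (1,5) (0,3) (2,4)
row 3: (6,3) (5,1) (2,0) (3,6) (0,4) (4,5) (1,2)
row 4: (3,5) (2,6) (1,1) (5,3) (4,2) (6,4) (0,0)
row 5: (2,2) (0,5) (4,3) (1,4) (3,1) (5,0) (6,6)
row 6: (5,4) (1,3) (0,6) (2,5) (6,0) (3,2) (4,1)
Orthogonality requires all 49 pairs distinct.
Check by first coordinate: for each symbol s of L1, list the L2 entries in the n cells where L1 = s; they must all differ.
  L1 = 0: L2 entries (in reading order) 1, 2, 3, 4, 0, 5, 6 — all 7 distinct ✓
  L1 = 1: L2 entries (in reading order) 6, 0, 5, 2, 1, 4, 3 — all 7 distinct ✓
  L1 = 2: L2 entries (in reading order) 3, 1, 4, 0, 6, 2, 5 — all 7 distinct ✓
  L1 = 3: L2 entries (in reading order) 4, 3, 0, 6, 5, 1, 2 — all 7 distinct ✓
  L1 = 4: L2 entries (in reading order) 0, 4, 6, 5, 2, 3, 1 — all 7 distinct ✓
  L1 = 5: L2 entries (in reading order) 5, 6, 2, 1, 3, 0, 4 — all 7 distinct ✓
  L1 = 6: L2 entries (in reading order) 2, 5, 1, 3, 4, 6, 0 — all 7 distinct ✓
Every symbol of L1 meets every symbol of L2 exactly once, so all 49 pairs are distinct (49 of 49).
Conclusion: YES.

YES


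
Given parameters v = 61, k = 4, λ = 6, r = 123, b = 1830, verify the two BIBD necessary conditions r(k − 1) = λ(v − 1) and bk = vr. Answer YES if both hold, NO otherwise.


Condition (i): r(k − 1) = 123·3 = 369; λ(v − 1) = 6·60 = 360. Match? NO.
Condition (ii): bk = 1830·4 = 7320; vr = 61·123 = 7503. Match? NO.
Both conditions hold? NO.

NO


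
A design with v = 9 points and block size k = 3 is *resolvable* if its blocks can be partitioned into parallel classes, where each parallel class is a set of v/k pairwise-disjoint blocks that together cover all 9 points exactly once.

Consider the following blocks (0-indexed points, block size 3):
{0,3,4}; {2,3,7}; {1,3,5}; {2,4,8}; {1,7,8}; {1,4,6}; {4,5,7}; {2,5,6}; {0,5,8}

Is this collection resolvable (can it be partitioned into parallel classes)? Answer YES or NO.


v = 9, block size k = 3, number of blocks = 9.
For resolvability, blocks must partition into parallel classes of size v/k = 3.
Total blocks must therefore be a multiple of 3: 9 = 3·3 + 0 ⇒ divisible ✓.
Consider block {1,3,5}. The only other block(s) in the collection disjoint from it are {2,4,8} — just 1 block(s). Any parallel class containing {1,3,5} would need 2 other blocks each disjoint from it, so no parallel class of size 3 can contain {1,3,5}.
Since every block must belong to some parallel class in a resolution, the collection cannot be partitioned into parallel classes.
Resolvable? NO.

NO


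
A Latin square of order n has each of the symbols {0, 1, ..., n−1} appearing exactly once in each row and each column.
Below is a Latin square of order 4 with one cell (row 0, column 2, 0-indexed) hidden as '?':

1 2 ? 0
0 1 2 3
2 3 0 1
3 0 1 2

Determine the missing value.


Row 0 contains symbols [0, 1, 2] — missing [3].
Column 2 contains symbols [0, 1, 2] — missing [3].
The missing symbol must appear in both missing sets; intersection = [3].
Therefore the hidden value is 3.

Missing value = 3.


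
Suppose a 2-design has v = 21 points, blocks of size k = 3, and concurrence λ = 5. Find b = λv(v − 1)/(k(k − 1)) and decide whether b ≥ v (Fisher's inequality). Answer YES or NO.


b = λv(v − 1)/(k(k − 1)) = 5·21·20/(3·2) = 2100/6 = 350.
Compare with v = 21: b ≥ v, so Fisher's inequality holds.

YES


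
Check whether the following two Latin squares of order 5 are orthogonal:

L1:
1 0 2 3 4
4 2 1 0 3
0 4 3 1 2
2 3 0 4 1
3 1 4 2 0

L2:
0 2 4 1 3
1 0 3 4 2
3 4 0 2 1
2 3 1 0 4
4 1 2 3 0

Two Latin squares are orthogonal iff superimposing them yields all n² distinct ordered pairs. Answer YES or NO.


Form the n² = 25 superimposed pairs (L1[i][j], L2[i][j]), row by row (rows and columns indexed from 0):
row 0: (1,0) (0,2) (2,4) (3,1) (4,3)
row 1: (4,1) (2,0) (1,3) (0,4) (3,2)
row 2: (0,3) (4,4) (3,0) (1,2) (2,1)
row 3: (2,2) (3,3) (0,1) (4,0) (1,4)
row 4: (3,4) (1,1) (4,2) (2,3) (0,0)
Orthogonality requires all 25 pairs distinct.
Check by first coordinate: for each symbol s of L1, list the L2 entries in the n cells where L1 = s; they must all differ.
  L1 = 0: L2 entries (in reading order) 2, 4, 3, 1, 0 — all 5 distinct ✓
  L1 = 1: L2 entries (in reading order) 0, 3, 2, 4, 1 — all 5 distinct ✓
  L1 = 2: L2 entries (in reading order) 4, 0, 1, 2, 3 — all 5 distinct ✓
  L1 = 3: L2 entries (in reading order) 1, 2, 0, 3, 4 — all 5 distinct ✓
  L1 = 4: L2 entries (in reading order) 3, 1, 4, 0, 2 — all 5 distinct ✓
Every symbol of L1 meets every symbol of L2 exactly once, so all 25 pairs are distinct (25 of 25).
Conclusion: YES.

YES


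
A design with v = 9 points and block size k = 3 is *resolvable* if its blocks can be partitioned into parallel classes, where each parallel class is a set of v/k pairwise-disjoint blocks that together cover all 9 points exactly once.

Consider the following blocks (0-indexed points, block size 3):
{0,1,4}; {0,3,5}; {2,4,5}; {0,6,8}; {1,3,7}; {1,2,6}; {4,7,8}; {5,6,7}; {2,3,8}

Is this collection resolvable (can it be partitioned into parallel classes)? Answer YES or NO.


v = 9, block size k = 3, number of blocks = 9.
For resolvability, blocks must partition into parallel classes of size v/k = 3.
Total blocks must therefore be a multiple of 3: 9 = 3·3 + 0 ⇒ divisible ✓.
Greedy packing gives 3 candidate class(es). Each should be a full parallel class (size 3, covers all 9 points).
  Class 1 (3 blocks): {0,1,4}; {5,6,7}; {2,3,8}. Points covered: [0, 1, 2, 3, 4, 5, 6, 7, 8].
  Class 2 (3 blocks): {0,3,5}; {1,2,6}; {4,7,8}. Points covered: [0, 1, 2, 3, 4, 5, 6, 7, 8].
  Class 3 (3 blocks): {2,4,5}; {0,6,8}; {1,3,7}. Points covered: [0, 1, 2, 3, 4, 5, 6, 7, 8].
All classes full (size 3)? YES. All classes cover every point? YES.
Resolvable? YES.

YES


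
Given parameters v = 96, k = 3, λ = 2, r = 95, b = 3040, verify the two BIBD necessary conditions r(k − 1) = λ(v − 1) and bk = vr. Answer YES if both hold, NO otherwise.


Condition (i): r(k − 1) = 95·2 = 190; λ(v − 1) = 2·95 = 190. Match? YES.
Condition (ii): bk = 3040·3 = 9120; vr = 96·95 = 9120. Match? YES.
Both conditions hold? YES.

YES


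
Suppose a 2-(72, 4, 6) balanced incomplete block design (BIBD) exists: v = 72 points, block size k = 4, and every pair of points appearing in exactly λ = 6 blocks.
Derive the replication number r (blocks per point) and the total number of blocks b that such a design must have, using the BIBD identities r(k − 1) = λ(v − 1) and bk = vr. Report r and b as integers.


Any 2-(v, k, λ) BIBD satisfies two necessary conditions:
  (i)  Each point sits in r blocks, and counting incidences through any fixed point gives r(k − 1) = λ(v − 1), so r = λ(v − 1)/(k − 1).
  (ii) Total incidences bk = vr, so b = vr/k.
Step 1: r = λ(v − 1)/(k − 1) = 6·(72 − 1)/(4 − 1) = 6·71/3 = 426/3 = 142.
Step 2: b = vr/k = 72·142/4 = 10224/4 = 2556.
Check integrality: r = 142 ∈ Z ✓, b = 2556 ∈ Z ✓.
(These identities are necessary conditions: they determine r and b for any design with these parameters, but do not by themselves prove that one exists.)

r = 142, b = 2556.


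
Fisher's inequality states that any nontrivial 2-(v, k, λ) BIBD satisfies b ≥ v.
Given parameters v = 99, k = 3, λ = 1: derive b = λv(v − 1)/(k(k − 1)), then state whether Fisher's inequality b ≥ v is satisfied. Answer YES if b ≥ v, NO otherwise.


r = λ(v − 1)/(k − 1) = 1·98/2 = 49.
b = vr/k = 99·49/3 = 1617.
Fisher's inequality: b ≥ v ⇔ 1617 ≥ 99? YES.

YES


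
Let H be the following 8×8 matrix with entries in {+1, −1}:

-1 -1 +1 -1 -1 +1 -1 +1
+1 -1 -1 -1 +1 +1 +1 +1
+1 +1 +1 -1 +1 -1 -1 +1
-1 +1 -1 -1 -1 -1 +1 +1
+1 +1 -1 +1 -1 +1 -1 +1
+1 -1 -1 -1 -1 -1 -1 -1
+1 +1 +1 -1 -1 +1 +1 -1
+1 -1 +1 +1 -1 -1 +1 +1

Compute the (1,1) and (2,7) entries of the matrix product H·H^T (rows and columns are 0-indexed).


Row 1 of H: [1, -1, -1, -1, 1, 1, 1, 1].
Row 2 of H: [1, 1, 1, -1, 1, -1, -1, 1].
Row 7 of H: [1, -1, 1, 1, -1, -1, 1, 1].
(H·H^T)[1][1] = Σ_j H[1][j]·H[1][j] = (1)² + (-1)² + (-1)² + (-1)² + (1)² + (1)² + (1)² + (1)² = 1 + 1 + 1 + 1 + 1 + 1 + 1 + 1 = 8.
(H·H^T)[2][7] = Σ_j H[2][j]·H[7][j] = (1)·(1) + (1)·(-1) + (1)·(1) + (-1)·(1) + (1)·(-1) + (-1)·(-1) + (-1)·(1) + (1)·(1) = 1 + -1 + 1 + -1 + -1 + 1 + -1 + 1 = 0.
So rows 2 and 7 are orthogonal; the diagonal entry equals n = 8.

(1,1) entry = 8; (2,7) entry = 0.


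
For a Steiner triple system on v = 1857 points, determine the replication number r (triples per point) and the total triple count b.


An STS(v) is a 2-(v, 3, 1) BIBD: block size k = 3, λ = 1.
Replication: r(k − 1) = λ(v − 1) ⇒ r·2 = 1857 − 1 = 1856 ⇒ r = 928.
Block count: b = v(v − 1)/6 = 1857·1856/6 = 3446592/6 = 574432.

r = 928, b = 574432.


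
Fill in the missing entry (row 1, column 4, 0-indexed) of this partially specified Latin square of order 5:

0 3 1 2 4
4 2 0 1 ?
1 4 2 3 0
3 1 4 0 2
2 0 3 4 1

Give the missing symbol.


Row 1 contains symbols [0, 1, 2, 4] — missing [3].
Column 4 contains symbols [0, 1, 2, 4] — missing [3].
The missing symbol must appear in both missing sets; intersection = [3].
Therefore the hidden value is 3.

Missing value = 3.


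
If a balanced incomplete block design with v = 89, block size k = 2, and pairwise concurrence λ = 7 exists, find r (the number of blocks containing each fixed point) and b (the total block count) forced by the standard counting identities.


Any 2-(v, k, λ) BIBD satisfies two necessary conditions:
  (i)  Each point sits in r blocks, and counting incidences through any fixed point gives r(k − 1) = λ(v − 1), so r = λ(v − 1)/(k − 1).
  (ii) Total incidences bk = vr, so b = vr/k.
Step 1: r = λ(v − 1)/(k − 1) = 7·(89 − 1)/(2 − 1) = 7·88/1 = 616/1 = 616.
Step 2: b = vr/k = 89·616/2 = 54824/2 = 27412.
Check integrality: r = 616 ∈ Z ✓, b = 27412 ∈ Z ✓.
(These identities are necessary conditions: they determine r and b for any design with these parameters, but do not by themselves prove that one exists.)

r = 616, b = 27412.


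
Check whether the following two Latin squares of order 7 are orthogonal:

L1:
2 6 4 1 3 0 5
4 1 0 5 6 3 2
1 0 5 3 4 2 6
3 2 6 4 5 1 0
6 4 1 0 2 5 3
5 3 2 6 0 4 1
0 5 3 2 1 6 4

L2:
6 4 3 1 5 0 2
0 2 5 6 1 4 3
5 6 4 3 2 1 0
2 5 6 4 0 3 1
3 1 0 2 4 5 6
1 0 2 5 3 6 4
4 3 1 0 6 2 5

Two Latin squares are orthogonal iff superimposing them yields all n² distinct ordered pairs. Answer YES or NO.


Form the n² = 49 superimposed pairs (L1[i][j], L2[i][j]), row by row (rows and columns indexed from 0):
row 0: (2,6) (6,4) (4,3) (1,1) (3,5) (0,0) (5,2)
row 1: (4,0) (1,2) (0,5) (5,6) (6,1) (3,4) (2,3)
row 2: (1,5) (0,6) (5,4) (3,3) (4,2) (2,1) (6,0)
row 3: (3,2) (2,5) (6,6) (4,4) (5,0) (1,3) (0,1)
row 4: (6,3) (4,1) (1,0) (0,2) (2,4) (5,5) (3,6)
row 5: (5,1) (3,0) (2,2) (6,5) (0,3) (4,6) (1,4)
row 6: (0,4) (5,3) (3,1) (2,0) (1,6) (6,2) (4,5)
Orthogonality requires all 49 pairs distinct.
Check by first coordinate: for each symbol s of L1, list the L2 entries in the n cells where L1 = s; they must all differ.
  L1 = 0: L2 entries (in reading order) 0, 5, 6, 1, 2, 3, 4 — all 7 distinct ✓
  L1 = 1: L2 entries (in reading order) 1, 2, 5, 3, 0, 4, 6 — all 7 distinct ✓
  L1 = 2: L2 entries (in reading order) 6, 3, 1, 5, 4, 2, 0 — all 7 distinct ✓
  L1 = 3: L2 entries (in reading order) 5, 4, 3, 2, 6, 0, 1 — all 7 distinct ✓
  L1 = 4: L2 entries (in reading order) 3, 0, 2, 4, 1, 6, 5 — all 7 distinct ✓
  L1 = 5: L2 entries (in reading order) 2, 6, 4, 0, 5, 1, 3 — all 7 distinct ✓
  L1 = 6: L2 entries (in reading order) 4, 1, 0, 6, 3, 5, 2 — all 7 distinct ✓
Every symbol of L1 meets every symbol of L2 exactly once, so all 49 pairs are distinct (49 of 49).
Conclusion: YES.

YES


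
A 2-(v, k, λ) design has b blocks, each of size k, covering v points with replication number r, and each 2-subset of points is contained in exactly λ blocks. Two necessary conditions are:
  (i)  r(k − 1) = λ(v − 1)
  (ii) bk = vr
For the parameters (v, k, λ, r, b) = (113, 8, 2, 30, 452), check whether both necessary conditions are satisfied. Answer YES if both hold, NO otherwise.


Condition (i): r(k − 1) = 30·7 = 210; λ(v − 1) = 2·112 = 224. Match? NO.
Condition (ii): bk = 452·8 = 3616; vr = 113·30 = 3390. Match? NO.
Both conditions hold? NO.

NO


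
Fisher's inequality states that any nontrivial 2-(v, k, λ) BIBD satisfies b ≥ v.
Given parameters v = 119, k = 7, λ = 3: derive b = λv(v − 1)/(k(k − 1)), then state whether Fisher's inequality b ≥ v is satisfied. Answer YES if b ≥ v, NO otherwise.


r = λ(v − 1)/(k − 1) = 3·118/6 = 59.
b = vr/k = 119·59/7 = 1003.
Fisher's inequality: b ≥ v ⇔ 1003 ≥ 119? YES.

YES


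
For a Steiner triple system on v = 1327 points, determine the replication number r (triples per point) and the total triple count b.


An STS(v) is a 2-(v, 3, 1) BIBD: block size k = 3, λ = 1.
Replication: r(k − 1) = λ(v − 1) ⇒ r·2 = 1327 − 1 = 1326 ⇒ r = 663.
Block count: b = v(v − 1)/6 = 1327·1326/6 = 1759602/6 = 293267.
(Check via bk = vr: 293267·3 = 879801 = 1327·663 = 879801 ✓.)

r = 663, b = 293267.


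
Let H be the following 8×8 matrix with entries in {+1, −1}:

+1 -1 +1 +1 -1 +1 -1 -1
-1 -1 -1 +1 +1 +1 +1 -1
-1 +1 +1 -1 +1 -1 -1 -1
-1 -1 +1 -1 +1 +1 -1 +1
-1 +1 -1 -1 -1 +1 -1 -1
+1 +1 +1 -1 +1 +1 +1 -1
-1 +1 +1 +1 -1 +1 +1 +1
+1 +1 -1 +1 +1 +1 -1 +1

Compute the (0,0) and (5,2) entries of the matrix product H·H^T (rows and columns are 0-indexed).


Row 0 of H: [1, -1, 1, 1, -1, 1, -1, -1].
Row 2 of H: [-1, 1, 1, -1, 1, -1, -1, -1].
Row 5 of H: [1, 1, 1, -1, 1, 1, 1, -1].
(H·H^T)[0][0] = Σ_j H[0][j]·H[0][j] = (1)² + (-1)² + (1)² + (1)² + (-1)² + (1)² + (-1)² + (-1)² = 1 + 1 + 1 + 1 + 1 + 1 + 1 + 1 = 8.
(H·H^T)[5][2] = Σ_j H[5][j]·H[2][j] = (1)·(-1) + (1)·(1) + (1)·(1) + (-1)·(-1) + (1)·(1) + (1)·(-1) + (1)·(-1) + (-1)·(-1) = -1 + 1 + 1 + 1 + 1 + -1 + -1 + 1 = 2.
Rows 5 and 2 are not orthogonal (dot product = 2 ≠ 0), so H is not a Hadamard matrix.

(0,0) entry = 8; (5,2) entry = 2.


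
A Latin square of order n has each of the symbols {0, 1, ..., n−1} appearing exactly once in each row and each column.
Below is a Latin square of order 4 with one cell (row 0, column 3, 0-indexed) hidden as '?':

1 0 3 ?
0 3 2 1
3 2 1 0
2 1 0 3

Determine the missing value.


Row 0 contains symbols [0, 1, 3] — missing [2].
Column 3 contains symbols [0, 1, 3] — missing [2].
The missing symbol must appear in both missing sets; intersection = [2].
Therefore the hidden value is 2.

Missing value = 2.


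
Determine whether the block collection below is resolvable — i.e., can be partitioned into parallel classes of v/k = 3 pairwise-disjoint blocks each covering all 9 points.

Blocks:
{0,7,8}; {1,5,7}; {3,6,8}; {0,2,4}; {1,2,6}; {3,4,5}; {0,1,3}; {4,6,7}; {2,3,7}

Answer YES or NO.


v = 9, block size k = 3, number of blocks = 9.
For resolvability, blocks must partition into parallel classes of size v/k = 3.
Total blocks must therefore be a multiple of 3: 9 = 3·3 + 0 ⇒ divisible ✓.
Consider block {0,1,3}. The only other block(s) in the collection disjoint from it are {4,6,7} — just 1 block(s). Any parallel class containing {0,1,3} would need 2 other blocks each disjoint from it, so no parallel class of size 3 can contain {0,1,3}.
Since every block must belong to some parallel class in a resolution, the collection cannot be partitioned into parallel classes.
Resolvable? NO.

NO


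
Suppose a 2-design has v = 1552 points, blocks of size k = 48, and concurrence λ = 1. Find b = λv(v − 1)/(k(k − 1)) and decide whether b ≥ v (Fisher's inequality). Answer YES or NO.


r = λ(v − 1)/(k − 1) = 1·1551/47 = 33.
b = vr/k = 1552·33/48 = 1067.
Fisher's inequality: b ≥ v ⇔ 1067 ≥ 1552? NO.

NO


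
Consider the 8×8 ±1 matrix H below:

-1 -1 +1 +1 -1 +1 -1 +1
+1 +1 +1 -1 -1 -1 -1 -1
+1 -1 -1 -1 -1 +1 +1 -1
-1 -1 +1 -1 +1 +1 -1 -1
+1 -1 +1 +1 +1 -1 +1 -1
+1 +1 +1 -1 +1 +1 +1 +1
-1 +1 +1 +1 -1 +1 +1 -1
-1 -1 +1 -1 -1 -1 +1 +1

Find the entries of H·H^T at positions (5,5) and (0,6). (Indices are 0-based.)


Row 0 of H: [-1, -1, 1, 1, -1, 1, -1, 1].
Row 5 of H: [1, 1, 1, -1, 1, 1, 1, 1].
Row 6 of H: [-1, 1, 1, 1, -1, 1, 1, -1].
(H·H^T)[5][5] = Σ_j H[5][j]·H[5][j] = (1)² + (1)² + (1)² + (-1)² + (1)² + (1)² + (1)² + (1)² = 1 + 1 + 1 + 1 + 1 + 1 + 1 + 1 = 8.
(H·H^T)[0][6] = Σ_j H[0][j]·H[6][j] = (-1)·(-1) + (-1)·(1) + (1)·(1) + (1)·(1) + (-1)·(-1) + (1)·(1) + (-1)·(1) + (1)·(-1) = 1 + -1 + 1 + 1 + 1 + 1 + -1 + -1 = 2.
Rows 0 and 6 are not orthogonal (dot product = 2 ≠ 0), so H is not a Hadamard matrix.

(5,5) entry = 8; (0,6) entry = 2.


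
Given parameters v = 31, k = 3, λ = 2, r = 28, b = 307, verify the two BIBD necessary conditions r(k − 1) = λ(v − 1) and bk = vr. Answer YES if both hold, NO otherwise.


Condition (i): r(k − 1) = 28·2 = 56; λ(v − 1) = 2·30 = 60. Match? NO.
Condition (ii): bk = 307·3 = 921; vr = 31·28 = 868. Match? NO.
Both conditions hold? NO.

NO


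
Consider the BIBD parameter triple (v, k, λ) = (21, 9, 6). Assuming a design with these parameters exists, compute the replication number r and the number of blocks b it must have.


Any 2-(v, k, λ) BIBD satisfies two necessary conditions:
  (i)  Each point sits in r blocks, and counting incidences through any fixed point gives r(k − 1) = λ(v − 1), so r = λ(v − 1)/(k − 1).
  (ii) Total incidences bk = vr, so b = vr/k.
Step 1: r = λ(v − 1)/(k − 1) = 6·(21 − 1)/(9 − 1) = 6·20/8 = 120/8 = 15.
Step 2: b = vr/k = 21·15/9 = 315/9 = 35.
Check integrality: r = 15 ∈ Z ✓, b = 35 ∈ Z ✓.
(These identities are necessary conditions: they determine r and b for any design with these parameters, but do not by themselves prove that one exists.)

r = 15, b = 35.


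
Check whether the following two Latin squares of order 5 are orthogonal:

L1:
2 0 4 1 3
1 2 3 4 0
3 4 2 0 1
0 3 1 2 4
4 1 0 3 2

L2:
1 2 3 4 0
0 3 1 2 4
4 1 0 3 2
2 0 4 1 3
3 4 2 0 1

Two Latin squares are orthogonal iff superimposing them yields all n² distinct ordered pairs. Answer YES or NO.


Form the n² = 25 superimposed pairs (L1[i][j], L2[i][j]), row by row (rows and columns indexed from 0):
row 0: (2,1) (0,2) (4,3) (1,4) (3,0)
row 1: (1,0) (2,3) (3,1) (4,2) (0,4)
row 2: (3,4) (4,1) (2,0) (0,3) (1,2)
row 3: (0,2) (3,0) (1,4) (2,1) (4,3)
row 4: (4,3) (1,4) (0,2) (3,0) (2,1)
Orthogonality requires all 25 pairs distinct.
But the pair (0,2) repeats: cell (0,1) has L1 = 0, L2 = 2, and cell (3,0) has L1 = 0, L2 = 2.
A repeated pair means some other pair never occurs (only 15 distinct pairs out of 25), so the squares are not orthogonal.
Conclusion: NO.

NO


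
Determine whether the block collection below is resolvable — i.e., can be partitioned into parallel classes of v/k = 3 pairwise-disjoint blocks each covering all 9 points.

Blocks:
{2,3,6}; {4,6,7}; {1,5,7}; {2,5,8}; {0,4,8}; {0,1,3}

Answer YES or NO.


v = 9, block size k = 3, number of blocks = 6.
For resolvability, blocks must partition into parallel classes of size v/k = 3.
Total blocks must therefore be a multiple of 3: 6 = 3·2 + 0 ⇒ divisible ✓.
Greedy packing gives 2 candidate class(es). Each should be a full parallel class (size 3, covers all 9 points).
  Class 1 (3 blocks): {2,3,6}; {1,5,7}; {0,4,8}. Points covered: [0, 1, 2, 3, 4, 5, 6, 7, 8].
  Class 2 (3 blocks): {4,6,7}; {2,5,8}; {0,1,3}. Points covered: [0, 1, 2, 3, 4, 5, 6, 7, 8].
All classes full (size 3)? YES. All classes cover every point? YES.
Resolvable? YES.

YES


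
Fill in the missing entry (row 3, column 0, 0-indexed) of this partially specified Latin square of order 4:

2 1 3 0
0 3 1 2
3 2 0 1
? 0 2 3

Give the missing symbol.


Row 3 contains symbols [0, 2, 3] — missing [1].
Column 0 contains symbols [0, 2, 3] — missing [1].
The missing symbol must appear in both missing sets; intersection = [1].
Therefore the hidden value is 1.

Missing value = 1.


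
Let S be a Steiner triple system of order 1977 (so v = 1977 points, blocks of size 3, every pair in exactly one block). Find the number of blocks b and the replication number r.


An STS(v) is a 2-(v, 3, 1) BIBD: block size k = 3, λ = 1.
Replication: r(k − 1) = λ(v − 1) ⇒ r·2 = 1977 − 1 = 1976 ⇒ r = 988.
Block count: bk = vr ⇒ b·3 = 1977·988 = 1953276 ⇒ b = 651092.
(Check via b = v(v − 1)/6 = 1977·1976/6 = 3906552/6 = 651092.)

r = 988, b = 651092.


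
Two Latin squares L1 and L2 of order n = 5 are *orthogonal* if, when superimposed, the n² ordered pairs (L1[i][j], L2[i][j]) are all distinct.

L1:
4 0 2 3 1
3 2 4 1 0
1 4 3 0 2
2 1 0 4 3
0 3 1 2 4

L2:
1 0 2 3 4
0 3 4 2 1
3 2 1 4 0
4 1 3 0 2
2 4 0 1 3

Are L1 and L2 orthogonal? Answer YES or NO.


Form the n² = 25 superimposed pairs (L1[i][j], L2[i][j]), row by row (rows and columns indexed from 0):
row 0: (4,1) (0,0) (2,2) (3,3) (1,4)
row 1: (3,0) (2,3) (4,4) (1,2) (0,1)
row 2: (1,3) (4,2) (3,1) (0,4) (2,0)
row 3: (2,4) (1,1) (0,3) (4,0) (3,2)
row 4: (0,2) (3,4) (1,0) (2,1) (4,3)
Orthogonality requires all 25 pairs distinct.
Check by first coordinate: for each symbol s of L1, list the L2 entries in the n cells where L1 = s; they must all differ.
  L1 = 0: L2 entries (in reading order) 0, 1, 4, 3, 2 — all 5 distinct ✓
  L1 = 1: L2 entries (in reading order) 4, 2, 3, 1, 0 — all 5 distinct ✓
  L1 = 2: L2 entries (in reading order) 2, 3, 0, 4, 1 — all 5 distinct ✓
  L1 = 3: L2 entries (in reading order) 3, 0, 1, 2, 4 — all 5 distinct ✓
  L1 = 4: L2 entries (in reading order) 1, 4, 2, 0, 3 — all 5 distinct ✓
Every symbol of L1 meets every symbol of L2 exactly once, so all 25 pairs are distinct (25 of 25).
Conclusion: YES.

YES


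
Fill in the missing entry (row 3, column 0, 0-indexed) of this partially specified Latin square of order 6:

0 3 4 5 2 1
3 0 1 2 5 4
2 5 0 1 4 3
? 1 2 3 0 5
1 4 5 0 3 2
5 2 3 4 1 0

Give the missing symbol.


Row 3 contains symbols [0, 1, 2, 3, 5] — missing [4].
Column 0 contains symbols [0, 1, 2, 3, 5] — missing [4].
The missing symbol must appear in both missing sets; intersection = [4].
Therefore the hidden value is 4.

Missing value = 4.


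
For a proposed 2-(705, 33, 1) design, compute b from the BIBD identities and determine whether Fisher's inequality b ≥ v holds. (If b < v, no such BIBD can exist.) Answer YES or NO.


b = λv(v − 1)/(k(k − 1)) = 1·705·704/(33·32) = 496320/1056 = 470.
Compare with v = 705: b < v, so Fisher's inequality fails.

NO


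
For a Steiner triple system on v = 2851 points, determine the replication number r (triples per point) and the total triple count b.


An STS(v) is a 2-(v, 3, 1) BIBD: block size k = 3, λ = 1.
Replication: r(k − 1) = λ(v − 1) ⇒ r·2 = 2851 − 1 = 2850 ⇒ r = 1425.
Block count: b = v(v − 1)/6 = 2851·2850/6 = 8125350/6 = 1354225.
(Check via bk = vr: 1354225·3 = 4062675 = 2851·1425 = 4062675 ✓.)

r = 1425, b = 1354225.


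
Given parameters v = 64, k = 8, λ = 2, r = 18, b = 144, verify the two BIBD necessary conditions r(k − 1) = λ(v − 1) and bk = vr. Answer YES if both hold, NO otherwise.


Condition (i): r(k − 1) = 18·7 = 126; λ(v − 1) = 2·63 = 126. Match? YES.
Condition (ii): bk = 144·8 = 1152; vr = 64·18 = 1152. Match? YES.
Both conditions hold? YES.

YES


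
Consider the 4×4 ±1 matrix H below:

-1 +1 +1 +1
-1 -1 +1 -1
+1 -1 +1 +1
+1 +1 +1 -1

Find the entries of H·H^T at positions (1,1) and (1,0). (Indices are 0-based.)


Row 0 of H: [-1, 1, 1, 1].
Row 1 of H: [-1, -1, 1, -1].
(H·H^T)[1][1] = Σ_j H[1][j]·H[1][j] = (-1)² + (-1)² + (1)² + (-1)² = 1 + 1 + 1 + 1 = 4.
(H·H^T)[1][0] = Σ_j H[1][j]·H[0][j] = (-1)·(-1) + (-1)·(1) + (1)·(1) + (-1)·(1) = 1 + -1 + 1 + -1 = 0.
So rows 1 and 0 are orthogonal; the diagonal entry equals n = 4.

(1,1) entry = 4; (1,0) entry = 0.


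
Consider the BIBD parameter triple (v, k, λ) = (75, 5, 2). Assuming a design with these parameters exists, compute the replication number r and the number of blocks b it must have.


Any 2-(v, k, λ) BIBD satisfies two necessary conditions:
  (i)  Each point sits in r blocks, and counting incidences through any fixed point gives r(k − 1) = λ(v − 1), so r = λ(v − 1)/(k − 1).
  (ii) Total incidences bk = vr, so b = vr/k.
Step 1: r = λ(v − 1)/(k − 1) = 2·(75 − 1)/(5 − 1) = 2·74/4 = 148/4 = 37.
Step 2: b = vr/k = 75·37/5 = 2775/5 = 555.
Check integrality: r = 37 ∈ Z ✓, b = 555 ∈ Z ✓.
(These identities are necessary conditions: they determine r and b for any design with these parameters, but do not by themselves prove that one exists.)

r = 37, b = 555.


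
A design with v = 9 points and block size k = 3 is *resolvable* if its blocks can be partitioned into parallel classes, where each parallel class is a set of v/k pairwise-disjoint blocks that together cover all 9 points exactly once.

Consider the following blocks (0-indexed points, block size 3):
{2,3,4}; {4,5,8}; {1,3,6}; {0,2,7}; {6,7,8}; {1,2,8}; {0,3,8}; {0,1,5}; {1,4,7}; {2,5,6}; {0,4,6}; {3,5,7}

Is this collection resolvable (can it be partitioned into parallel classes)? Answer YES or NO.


v = 9, block size k = 3, number of blocks = 12.
For resolvability, blocks must partition into parallel classes of size v/k = 3.
Total blocks must therefore be a multiple of 3: 12 = 3·4 + 0 ⇒ divisible ✓.
Greedy packing gives 4 candidate class(es). Each should be a full parallel class (size 3, covers all 9 points).
  Class 1 (3 blocks): {2,3,4}; {6,7,8}; {0,1,5}. Points covered: [0, 1, 2, 3, 4, 5, 6, 7, 8].
  Class 2 (3 blocks): {4,5,8}; {1,3,6}; {0,2,7}. Points covered: [0, 1, 2, 3, 4, 5, 6, 7, 8].
  Class 3 (3 blocks): {1,2,8}; {0,4,6}; {3,5,7}. Points covered: [0, 1, 2, 3, 4, 5, 6, 7, 8].
  Class 4 (3 blocks): {0,3,8}; {1,4,7}; {2,5,6}. Points covered: [0, 1, 2, 3, 4, 5, 6, 7, 8].
All classes full (size 3)? YES. All classes cover every point? YES.
Resolvable? YES.

YES


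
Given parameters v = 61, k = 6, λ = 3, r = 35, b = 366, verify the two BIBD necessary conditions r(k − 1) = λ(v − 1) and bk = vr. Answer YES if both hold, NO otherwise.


Condition (i): r(k − 1) = 35·5 = 175; λ(v − 1) = 3·60 = 180. Match? NO.
Condition (ii): bk = 366·6 = 2196; vr = 61·35 = 2135. Match? NO.
Both conditions hold? NO.

NO


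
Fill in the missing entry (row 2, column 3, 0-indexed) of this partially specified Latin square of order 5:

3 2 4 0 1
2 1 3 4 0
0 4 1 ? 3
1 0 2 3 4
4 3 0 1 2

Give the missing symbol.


Row 2 contains symbols [0, 1, 3, 4] — missing [2].
Column 3 contains symbols [0, 1, 3, 4] — missing [2].
The missing symbol must appear in both missing sets; intersection = [2].
Therefore the hidden value is 2.

Missing value = 2.


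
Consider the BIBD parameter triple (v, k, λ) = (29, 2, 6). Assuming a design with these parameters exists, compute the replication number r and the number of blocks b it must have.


Any 2-(v, k, λ) BIBD satisfies two necessary conditions:
  (i)  Each point sits in r blocks, and counting incidences through any fixed point gives r(k − 1) = λ(v − 1), so r = λ(v − 1)/(k − 1).
  (ii) Total incidences bk = vr, so b = vr/k.
Step 1: r = λ(v − 1)/(k − 1) = 6·(29 − 1)/(2 − 1) = 6·28/1 = 168/1 = 168.
Step 2: b = vr/k = 29·168/2 = 4872/2 = 2436.
Check integrality: r = 168 ∈ Z ✓, b = 2436 ∈ Z ✓.
(These identities are necessary conditions: they determine r and b for any design with these parameters, but do not by themselves prove that one exists.)

r = 168, b = 2436.


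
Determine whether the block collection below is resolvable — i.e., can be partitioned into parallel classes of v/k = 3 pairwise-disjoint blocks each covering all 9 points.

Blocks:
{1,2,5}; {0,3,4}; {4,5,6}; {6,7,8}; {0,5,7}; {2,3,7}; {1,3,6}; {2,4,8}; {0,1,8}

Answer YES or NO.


v = 9, block size k = 3, number of blocks = 9.
For resolvability, blocks must partition into parallel classes of size v/k = 3.
Total blocks must therefore be a multiple of 3: 9 = 3·3 + 0 ⇒ divisible ✓.
Greedy packing gives 3 candidate class(es). Each should be a full parallel class (size 3, covers all 9 points).
  Class 1 (3 blocks): {1,2,5}; {0,3,4}; {6,7,8}. Points covered: [0, 1, 2, 3, 4, 5, 6, 7, 8].
  Class 2 (3 blocks): {4,5,6}; {2,3,7}; {0,1,8}. Points covered: [0, 1, 2, 3, 4, 5, 6, 7, 8].
  Class 3 (3 blocks): {0,5,7}; {1,3,6}; {2,4,8}. Points covered: [0, 1, 2, 3, 4, 5, 6, 7, 8].
All classes full (size 3)? YES. All classes cover every point? YES.
Resolvable? YES.

YES


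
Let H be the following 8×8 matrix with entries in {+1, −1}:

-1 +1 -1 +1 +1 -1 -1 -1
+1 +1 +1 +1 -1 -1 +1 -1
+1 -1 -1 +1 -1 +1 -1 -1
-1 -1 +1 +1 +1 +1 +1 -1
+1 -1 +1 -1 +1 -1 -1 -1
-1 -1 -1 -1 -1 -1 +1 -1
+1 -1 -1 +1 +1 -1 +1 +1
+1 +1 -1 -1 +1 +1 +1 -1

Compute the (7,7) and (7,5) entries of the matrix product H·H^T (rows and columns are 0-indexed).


Row 5 of H: [-1, -1, -1, -1, -1, -1, 1, -1].
Row 7 of H: [1, 1, -1, -1, 1, 1, 1, -1].
(H·H^T)[7][7] = Σ_j H[7][j]·H[7][j] = (1)² + (1)² + (-1)² + (-1)² + (1)² + (1)² + (1)² + (-1)² = 1 + 1 + 1 + 1 + 1 + 1 + 1 + 1 = 8.
(H·H^T)[7][5] = Σ_j H[7][j]·H[5][j] = (1)·(-1) + (1)·(-1) + (-1)·(-1) + (-1)·(-1) + (1)·(-1) + (1)·(-1) + (1)·(1) + (-1)·(-1) = -1 + -1 + 1 + 1 + -1 + -1 + 1 + 1 = 0.
So rows 7 and 5 are orthogonal; the diagonal entry equals n = 8.

(7,7) entry = 8; (7,5) entry = 0.


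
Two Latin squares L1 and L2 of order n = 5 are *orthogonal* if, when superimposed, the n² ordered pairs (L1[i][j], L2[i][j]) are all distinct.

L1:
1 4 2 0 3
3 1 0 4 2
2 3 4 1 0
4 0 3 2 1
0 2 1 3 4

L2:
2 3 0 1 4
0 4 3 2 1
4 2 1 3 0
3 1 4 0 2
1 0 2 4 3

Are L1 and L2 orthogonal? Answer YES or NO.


Form the n² = 25 superimposed pairs (L1[i][j], L2[i][j]), row by row (rows and columns indexed from 0):
row 0: (1,2) (4,3) (2,0) (0,1) (3,4)
row 1: (3,0) (1,4) (0,3) (4,2) (2,1)
row 2: (2,4) (3,2) (4,1) (1,3) (0,0)
row 3: (4,3) (0,1) (3,4) (2,0) (1,2)
row 4: (0,1) (2,0) (1,2) (3,4) (4,3)
Orthogonality requires all 25 pairs distinct.
But the pair (4,3) repeats: cell (0,1) has L1 = 4, L2 = 3, and cell (3,0) has L1 = 4, L2 = 3.
A repeated pair means some other pair never occurs (only 15 distinct pairs out of 25), so the squares are not orthogonal.
Conclusion: NO.

NO


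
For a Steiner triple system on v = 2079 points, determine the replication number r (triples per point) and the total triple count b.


An STS(v) is a 2-(v, 3, 1) BIBD: block size k = 3, λ = 1.
Replication: r(k − 1) = λ(v − 1) ⇒ r·2 = 2079 − 1 = 2078 ⇒ r = 1039.
Block count: b = v(v − 1)/6 = 2079·2078/6 = 4320162/6 = 720027.

r = 1039, b = 720027.


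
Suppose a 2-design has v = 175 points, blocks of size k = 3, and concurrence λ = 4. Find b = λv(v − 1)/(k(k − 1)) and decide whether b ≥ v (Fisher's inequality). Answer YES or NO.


r = λ(v − 1)/(k − 1) = 4·174/2 = 348.
b = vr/k = 175·348/3 = 20300.
Fisher's inequality: b ≥ v ⇔ 20300 ≥ 175? YES.

YES


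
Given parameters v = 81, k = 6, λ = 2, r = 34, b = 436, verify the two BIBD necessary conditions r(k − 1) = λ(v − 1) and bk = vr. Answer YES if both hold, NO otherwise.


Condition (i): r(k − 1) = 34·5 = 170; λ(v − 1) = 2·80 = 160. Match? NO.
Condition (ii): bk = 436·6 = 2616; vr = 81·34 = 2754. Match? NO.
Both conditions hold? NO.

NO


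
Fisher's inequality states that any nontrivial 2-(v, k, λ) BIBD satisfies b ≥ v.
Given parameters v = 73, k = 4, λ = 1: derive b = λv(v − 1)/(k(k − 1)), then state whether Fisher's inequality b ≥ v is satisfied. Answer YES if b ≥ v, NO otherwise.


r = λ(v − 1)/(k − 1) = 1·72/3 = 24.
b = vr/k = 73·24/4 = 438.
Fisher's inequality: b ≥ v ⇔ 438 ≥ 73? YES.

YES


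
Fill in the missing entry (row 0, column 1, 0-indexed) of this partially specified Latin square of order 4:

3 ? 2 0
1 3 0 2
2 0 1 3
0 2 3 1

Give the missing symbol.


Row 0 contains symbols [0, 2, 3] — missing [1].
Column 1 contains symbols [0, 2, 3] — missing [1].
The missing symbol must appear in both missing sets; intersection = [1].
Therefore the hidden value is 1.

Missing value = 1.


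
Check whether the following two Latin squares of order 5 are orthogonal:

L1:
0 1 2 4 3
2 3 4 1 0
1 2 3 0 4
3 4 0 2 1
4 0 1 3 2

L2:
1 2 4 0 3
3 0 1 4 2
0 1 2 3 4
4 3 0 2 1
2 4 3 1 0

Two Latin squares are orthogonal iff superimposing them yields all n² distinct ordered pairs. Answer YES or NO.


Form the n² = 25 superimposed pairs (L1[i][j], L2[i][j]), row by row (rows and columns indexed from 0):
row 0: (0,1) (1,2) (2,4) (4,0) (3,3)
row 1: (2,3) (3,0) (4,1) (1,4) (0,2)
row 2: (1,0) (2,1) (3,2) (0,3) (4,4)
row 3: (3,4) (4,3) (0,0) (2,2) (1,1)
row 4: (4,2) (0,4) (1,3) (3,1) (2,0)
Orthogonality requires all 25 pairs distinct.
Check by first coordinate: for each symbol s of L1, list the L2 entries in the n cells where L1 = s; they must all differ.
  L1 = 0: L2 entries (in reading order) 1, 2, 3, 0, 4 — all 5 distinct ✓
  L1 = 1: L2 entries (in reading order) 2, 4, 0, 1, 3 — all 5 distinct ✓
  L1 = 2: L2 entries (in reading order) 4, 3, 1, 2, 0 — all 5 distinct ✓
  L1 = 3: L2 entries (in reading order) 3, 0, 2, 4, 1 — all 5 distinct ✓
  L1 = 4: L2 entries (in reading order) 0, 1, 4, 3, 2 — all 5 distinct ✓
Every symbol of L1 meets every symbol of L2 exactly once, so all 25 pairs are distinct (25 of 25).
Conclusion: YES.

YES


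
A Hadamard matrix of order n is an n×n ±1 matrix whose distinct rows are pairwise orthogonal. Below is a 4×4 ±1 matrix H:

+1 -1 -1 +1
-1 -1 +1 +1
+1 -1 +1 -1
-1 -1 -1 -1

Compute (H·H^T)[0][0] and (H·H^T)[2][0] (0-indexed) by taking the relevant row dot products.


Row 0 of H: [1, -1, -1, 1].
Row 2 of H: [1, -1, 1, -1].
(H·H^T)[0][0] = Σ_j H[0][j]·H[0][j] = (1)² + (-1)² + (-1)² + (1)² = 1 + 1 + 1 + 1 = 4.
(H·H^T)[2][0] = Σ_j H[2][j]·H[0][j] = (1)·(1) + (-1)·(-1) + (1)·(-1) + (-1)·(1) = 1 + 1 + -1 + -1 = 0.
So rows 2 and 0 are orthogonal; the diagonal entry equals n = 4.

(0,0) entry = 4; (2,0) entry = 0.


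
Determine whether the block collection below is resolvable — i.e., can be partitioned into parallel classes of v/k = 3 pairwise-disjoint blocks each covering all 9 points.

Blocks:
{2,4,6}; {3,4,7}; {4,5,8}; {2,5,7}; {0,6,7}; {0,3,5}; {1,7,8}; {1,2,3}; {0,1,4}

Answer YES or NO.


v = 9, block size k = 3, number of blocks = 9.
For resolvability, blocks must partition into parallel classes of size v/k = 3.
Total blocks must therefore be a multiple of 3: 9 = 3·3 + 0 ⇒ divisible ✓.
Consider block {3,4,7}. It intersects every other block in the collection, so no parallel class of size 3 can contain it.
Since every block must belong to some parallel class in a resolution, the collection cannot be partitioned into parallel classes.
Resolvable? NO.

NO


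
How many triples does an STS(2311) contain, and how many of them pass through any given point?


An STS(v) is a 2-(v, 3, 1) BIBD: block size k = 3, λ = 1.
Replication: r(k − 1) = λ(v − 1) ⇒ r·2 = 2311 − 1 = 2310 ⇒ r = 1155.
Block count: b = v(v − 1)/6 = 2311·2310/6 = 5338410/6 = 889735.
(Check via bk = vr: 889735·3 = 2669205 = 2311·1155 = 2669205 ✓.)

r = 1155, b = 889735.


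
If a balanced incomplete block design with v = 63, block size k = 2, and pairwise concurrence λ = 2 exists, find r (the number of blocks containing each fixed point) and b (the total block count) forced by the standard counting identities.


Any 2-(v, k, λ) BIBD satisfies two necessary conditions:
  (i)  Each point sits in r blocks, and counting incidences through any fixed point gives r(k − 1) = λ(v − 1), so r = λ(v − 1)/(k − 1).
  (ii) Total incidences bk = vr, so b = vr/k.
Step 1: r = λ(v − 1)/(k − 1) = 2·(63 − 1)/(2 − 1) = 2·62/1 = 124/1 = 124.
Step 2: b = vr/k = 63·124/2 = 7812/2 = 3906.
Check integrality: r = 124 ∈ Z ✓, b = 3906 ∈ Z ✓.
(These identities are necessary conditions: they determine r and b for any design with these parameters, but do not by themselves prove that one exists.)

r = 124, b = 3906.
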